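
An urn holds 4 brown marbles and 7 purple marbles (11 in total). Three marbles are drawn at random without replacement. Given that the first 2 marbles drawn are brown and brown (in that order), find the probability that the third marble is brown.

2/9

After removing 2 brown, the urn has 2 brown out of 9 remaining.
P(third is brown | given) = 2/9 ≈ 0.2222.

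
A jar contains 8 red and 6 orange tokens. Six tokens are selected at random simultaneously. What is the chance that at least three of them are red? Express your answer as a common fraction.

Sum the hypergeometric tail for j = 3,…,6 red tokens.
Favorable = C(8,3)·C(6,3) + C(8,4)·C(6,2) + C(8,5)·C(6,1) + C(8,6)·C(6,0) = 2534; total = C(14,6) = 3003.
P = 2534/3003 = 362/429 ≈ 0.8438.

362/429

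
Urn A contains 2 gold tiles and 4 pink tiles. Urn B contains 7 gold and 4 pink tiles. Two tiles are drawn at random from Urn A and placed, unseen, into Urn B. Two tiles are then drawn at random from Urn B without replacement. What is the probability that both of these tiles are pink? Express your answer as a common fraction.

88/585

Condition on how many of the transferred tiles are pink (from Urn A: 4 pink of 6; then Urn B has 13 total).
  0 pink: C(4,0)C(2,2)/C(6,2) = 1/15; then P = C(4,2)/C(13,2) = 1/13
  1 pink: C(4,1)C(2,1)/C(6,2) = 8/15; then P = C(5,2)/C(13,2) = 5/39
  2 pink: C(4,2)C(2,0)/C(6,2) = 2/5; then P = C(6,2)/C(13,2) = 5/26
P(both pink) = 88/585 ≈ 0.1504.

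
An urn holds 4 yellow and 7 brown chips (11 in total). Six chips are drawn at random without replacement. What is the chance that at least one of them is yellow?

65/66

Use the complement: P(at least one yellow) = 1 − P(no yellow).
P(none) = C(7,6)/C(11,6) = 7/462.
So P = 1 − 7/462 = 65/66 ≈ 0.9848.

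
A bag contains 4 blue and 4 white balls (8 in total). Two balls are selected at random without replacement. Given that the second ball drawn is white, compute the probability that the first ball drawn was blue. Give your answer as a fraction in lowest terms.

P(first=blue and the second ball drawn is white) = (4/8)·(4/7) = 2/7.
P(the second ball drawn is white) = Σ over first color = 2/7 + 3/14 = 1/2.
By Bayes, P(first=blue | the second ball drawn is white) = 2/7 / 1/2 = 4/7 ≈ 0.5714.

4/7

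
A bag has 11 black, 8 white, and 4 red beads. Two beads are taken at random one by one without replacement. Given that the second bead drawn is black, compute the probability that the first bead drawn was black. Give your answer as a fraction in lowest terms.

5/11

P(first=black and the second bead drawn is black) = (11/23)·(10/22) = 5/23.
P(the second bead drawn is black) = Σ over first color = 5/23 + 4/23 + 2/23 = 11/23.
By Bayes, P(first=black | the second bead drawn is black) = 5/23 / 11/23 = 5/11 ≈ 0.4545.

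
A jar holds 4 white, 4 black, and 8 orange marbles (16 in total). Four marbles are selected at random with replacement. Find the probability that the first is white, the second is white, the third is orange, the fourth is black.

1/128

Multiply the conditional probability of each draw in order, with replacement (the composition resets each draw).
P = (4/16) · (4/16) · (8/16) · (4/16) = 1/128 ≈ 0.0078.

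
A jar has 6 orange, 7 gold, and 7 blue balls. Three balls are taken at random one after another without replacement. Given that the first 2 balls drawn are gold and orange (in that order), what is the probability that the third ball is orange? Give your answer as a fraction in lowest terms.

After removing 1 orange, 1 gold, the jar has 5 orange out of 18 remaining.
P(third is orange | given) = 5/18 ≈ 0.2778.

5/18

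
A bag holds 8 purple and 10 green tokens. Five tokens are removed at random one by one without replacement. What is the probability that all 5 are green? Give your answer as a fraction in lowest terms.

1/34

Unordered draws without replacement: count favorable combinations over C(18,5).
Favorable = C(8,0) · C(10,5) = 252; total = C(18,5) = 8568.
P = 252/8568 = 1/34 ≈ 0.0294.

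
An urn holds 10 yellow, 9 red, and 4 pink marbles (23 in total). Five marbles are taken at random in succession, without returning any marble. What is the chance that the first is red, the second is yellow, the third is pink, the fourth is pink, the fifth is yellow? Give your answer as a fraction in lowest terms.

Multiply the conditional probability of each draw in order, without replacement, so each draw removes one from its color and from the total.
P = (9/23) · (10/22) · (4/21) · (3/20) · (9/19) = 81/33649 ≈ 0.0024.

81/33649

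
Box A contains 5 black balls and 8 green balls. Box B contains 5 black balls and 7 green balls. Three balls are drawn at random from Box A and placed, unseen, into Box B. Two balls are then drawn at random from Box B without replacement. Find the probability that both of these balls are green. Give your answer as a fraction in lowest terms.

1/3

Condition on how many of the transferred balls are green (from Box A: 8 green of 13; then Box B has 15 total).
  0 green: C(8,0)C(5,3)/C(13,3) = 5/143; then P = C(7,2)/C(15,2) = 1/5
  1 green: C(8,1)C(5,2)/C(13,3) = 40/143; then P = C(8,2)/C(15,2) = 4/15
  2 green: C(8,2)C(5,1)/C(13,3) = 70/143; then P = C(9,2)/C(15,2) = 12/35
  3 green: C(8,3)C(5,0)/C(13,3) = 28/143; then P = C(10,2)/C(15,2) = 3/7
P(both green) = 1/3 ≈ 0.3333.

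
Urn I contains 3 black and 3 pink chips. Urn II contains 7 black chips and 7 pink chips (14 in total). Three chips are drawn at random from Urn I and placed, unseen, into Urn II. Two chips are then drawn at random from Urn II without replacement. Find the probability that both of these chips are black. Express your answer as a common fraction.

Condition on how many of the transferred chips are black (from Urn I: 3 black of 6; then Urn II has 17 total).
  0 black: C(3,0)C(3,3)/C(6,3) = 1/20; then P = C(7,2)/C(17,2) = 21/136
  1 black: C(3,1)C(3,2)/C(6,3) = 9/20; then P = C(8,2)/C(17,2) = 7/34
  2 black: C(3,2)C(3,1)/C(6,3) = 9/20; then P = C(9,2)/C(17,2) = 9/34
  3 black: C(3,3)C(3,0)/C(6,3) = 1/20; then P = C(10,2)/C(17,2) = 45/136
P(both black) = 321/1360 ≈ 0.2360.

321/1360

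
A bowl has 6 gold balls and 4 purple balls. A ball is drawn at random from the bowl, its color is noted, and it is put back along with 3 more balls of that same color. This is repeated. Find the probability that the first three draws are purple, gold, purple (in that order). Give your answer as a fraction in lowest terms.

Track the composition after each reinforcement of +3.
P = (4/10) · (6/13) · (7/16) = 21/260 ≈ 0.0808.

21/260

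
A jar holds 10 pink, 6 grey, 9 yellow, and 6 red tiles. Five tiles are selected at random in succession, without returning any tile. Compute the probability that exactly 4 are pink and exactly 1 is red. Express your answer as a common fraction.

Unordered draws without replacement: count favorable combinations over C(31,5).
Favorable = C(10,4) · C(6,0) · C(9,0) · C(6,1) = 1260; total = C(31,5) = 169911.
P = 1260/169911 = 20/2697 ≈ 0.0074.

20/2697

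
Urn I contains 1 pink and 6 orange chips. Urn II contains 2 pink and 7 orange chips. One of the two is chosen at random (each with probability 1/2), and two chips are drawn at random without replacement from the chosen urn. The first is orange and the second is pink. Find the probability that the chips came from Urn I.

36/85

P(E | Urn I) = 1/7; P(E | Urn II) = 7/36.
P(E) = 1/2·1/7 + 1/2·7/36 = 85/504.
By Bayes' rule, P(Urn I | E) = 1/14 / 85/504 = 36/85 ≈ 0.4235.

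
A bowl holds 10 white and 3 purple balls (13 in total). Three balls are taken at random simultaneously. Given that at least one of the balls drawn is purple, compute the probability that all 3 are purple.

P(all 3 purple) = C(3,3)/C(13,3) = 1/286; P(at least one purple) = 1 − C(10,3)/C(13,3) = 83/143.
Since 'all 3 purple' ⊆ 'at least one purple', P(all 3 | at least one) = 1/286 / 83/143 = 1/166 ≈ 0.0060.

1/166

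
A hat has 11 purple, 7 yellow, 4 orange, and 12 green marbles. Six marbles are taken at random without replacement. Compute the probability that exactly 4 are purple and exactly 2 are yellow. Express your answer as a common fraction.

315/61132

Unordered draws without replacement: count favorable combinations over C(34,6).
Favorable = C(11,4) · C(7,2) · C(4,0) · C(12,0) = 6930; total = C(34,6) = 1344904.
P = 6930/1344904 = 315/61132 ≈ 0.0052.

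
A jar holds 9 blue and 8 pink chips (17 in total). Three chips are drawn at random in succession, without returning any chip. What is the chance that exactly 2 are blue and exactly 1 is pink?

Unordered draws without replacement: count favorable combinations over C(17,3).
Favorable = C(9,2) · C(8,1) = 288; total = C(17,3) = 680.
P = 288/680 = 36/85 ≈ 0.4235.

36/85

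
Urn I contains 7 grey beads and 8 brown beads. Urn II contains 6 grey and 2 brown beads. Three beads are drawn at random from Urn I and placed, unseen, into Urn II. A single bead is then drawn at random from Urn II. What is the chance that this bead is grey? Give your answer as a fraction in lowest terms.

37/55

Condition on how many of the transferred beads are grey (from Urn I: 7 grey of 15; then Urn II has 11 total).
  0 grey: C(7,0)C(8,3)/C(15,3) = 8/65; then P = 6/11
  1 grey: C(7,1)C(8,2)/C(15,3) = 28/65; then P = 7/11
  2 grey: C(7,2)C(8,1)/C(15,3) = 24/65; then P = 8/11
  3 grey: C(7,3)C(8,0)/C(15,3) = 1/13; then P = 9/11
P(grey from Urn II) = 37/55 ≈ 0.6727.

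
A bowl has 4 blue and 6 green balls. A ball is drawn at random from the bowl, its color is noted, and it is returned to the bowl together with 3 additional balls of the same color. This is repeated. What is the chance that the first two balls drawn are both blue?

After a blue draw the bowl holds 7 blue out of 13.
P = (4/10)·(7/13) = 14/65 ≈ 0.2154.

14/65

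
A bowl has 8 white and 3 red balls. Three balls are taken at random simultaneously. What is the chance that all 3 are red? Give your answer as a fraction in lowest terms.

1/165

Unordered draws without replacement: count favorable combinations over C(11,3).
Favorable = C(8,0) · C(3,3) = 1; total = C(11,3) = 165.
P = 1/165 = 1/165 ≈ 0.0061.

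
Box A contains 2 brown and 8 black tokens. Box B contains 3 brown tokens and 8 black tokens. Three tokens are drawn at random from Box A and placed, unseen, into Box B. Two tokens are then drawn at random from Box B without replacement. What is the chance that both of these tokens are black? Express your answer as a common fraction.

736/1365

Condition on how many of the transferred tokens are black (from Box A: 8 black of 10; then Box B has 14 total).
  1 black: C(8,1)C(2,2)/C(10,3) = 1/15; then P = C(9,2)/C(14,2) = 36/91
  2 black: C(8,2)C(2,1)/C(10,3) = 7/15; then P = C(10,2)/C(14,2) = 45/91
  3 black: C(8,3)C(2,0)/C(10,3) = 7/15; then P = C(11,2)/C(14,2) = 55/91
P(both black) = 736/1365 ≈ 0.5392.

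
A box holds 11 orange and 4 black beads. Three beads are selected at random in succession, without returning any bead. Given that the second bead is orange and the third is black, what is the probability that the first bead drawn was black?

P(first=black and the second bead is orange and the third is black) = (4/15)·(11/14)·(3/13) = 22/455.
P(E) = Σ over first color = 44/273 + 22/455 = 22/105.
By Bayes, P(first=black | E) = 22/455 / 22/105 = 3/13 ≈ 0.2308.

3/13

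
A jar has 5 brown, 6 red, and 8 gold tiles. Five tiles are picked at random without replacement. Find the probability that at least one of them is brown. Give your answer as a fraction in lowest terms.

Use the complement: P(at least one brown) = 1 − P(no brown).
P(none) = C(14,5)/C(19,5) = 2002/11628.
So P = 1 − 2002/11628 = 4813/5814 ≈ 0.8278.

4813/5814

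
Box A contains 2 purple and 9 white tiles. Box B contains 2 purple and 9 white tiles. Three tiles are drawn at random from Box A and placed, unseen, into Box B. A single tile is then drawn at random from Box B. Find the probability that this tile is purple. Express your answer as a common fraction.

2/11

Condition on how many of the transferred tiles are purple (from Box A: 2 purple of 11; then Box B has 14 total).
  0 purple: C(2,0)C(9,3)/C(11,3) = 28/55; then P = 2/14
  1 purple: C(2,1)C(9,2)/C(11,3) = 24/55; then P = 3/14
  2 purple: C(2,2)C(9,1)/C(11,3) = 3/55; then P = 4/14
P(purple from Box B) = 2/11 ≈ 0.1818.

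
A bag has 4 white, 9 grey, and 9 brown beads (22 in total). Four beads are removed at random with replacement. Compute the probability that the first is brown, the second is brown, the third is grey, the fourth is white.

729/58564

Multiply the conditional probability of each draw in order, with replacement (the composition resets each draw).
P = (9/22) · (9/22) · (9/22) · (4/22) = 729/58564 ≈ 0.0124.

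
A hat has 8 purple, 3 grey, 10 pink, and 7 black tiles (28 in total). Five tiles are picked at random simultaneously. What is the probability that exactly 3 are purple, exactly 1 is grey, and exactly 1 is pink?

2/117

Unordered draws without replacement: count favorable combinations over C(28,5).
Favorable = C(8,3) · C(3,1) · C(10,1) · C(7,0) = 1680; total = C(28,5) = 98280.
P = 1680/98280 = 2/117 ≈ 0.0171.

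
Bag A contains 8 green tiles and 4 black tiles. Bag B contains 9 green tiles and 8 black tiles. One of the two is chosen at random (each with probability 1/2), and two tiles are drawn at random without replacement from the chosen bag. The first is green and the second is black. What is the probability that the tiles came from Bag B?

P(E | Bag A) = 8/33; P(E | Bag B) = 9/34.
P(E) = 1/2·8/33 + 1/2·9/34 = 569/2244.
By Bayes' rule, P(Bag B | E) = 9/68 / 569/2244 = 297/569 ≈ 0.5220.

297/569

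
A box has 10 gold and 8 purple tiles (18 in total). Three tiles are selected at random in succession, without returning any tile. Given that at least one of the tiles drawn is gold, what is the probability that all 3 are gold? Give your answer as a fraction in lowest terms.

3/19

P(all 3 gold) = C(10,3)/C(18,3) = 5/34; P(at least one gold) = 1 − C(8,3)/C(18,3) = 95/102.
Since 'all 3 gold' ⊆ 'at least one gold', P(all 3 | at least one) = 5/34 / 95/102 = 3/19 ≈ 0.1579.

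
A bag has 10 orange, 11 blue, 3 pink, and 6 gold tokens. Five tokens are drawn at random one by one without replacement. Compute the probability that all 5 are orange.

Unordered draws without replacement: count favorable combinations over C(30,5).
Favorable = C(10,5) · C(11,0) · C(3,0) · C(6,0) = 252; total = C(30,5) = 142506.
P = 252/142506 = 2/1131 ≈ 0.0018.

2/1131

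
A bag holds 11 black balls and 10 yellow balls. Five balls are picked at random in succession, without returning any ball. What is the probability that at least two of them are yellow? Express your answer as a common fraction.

Sum the hypergeometric tail for j = 2,…,5 yellow balls.
Favorable = C(10,2)·C(11,3) + C(10,3)·C(11,2) + C(10,4)·C(11,1) + C(10,5)·C(11,0) = 16587; total = C(21,5) = 20349.
P = 16587/20349 = 97/119 ≈ 0.8151.

97/119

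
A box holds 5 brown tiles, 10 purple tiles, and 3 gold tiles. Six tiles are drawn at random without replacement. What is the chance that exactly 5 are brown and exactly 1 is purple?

Unordered draws without replacement: count favorable combinations over C(18,6).
Favorable = C(5,5) · C(10,1) · C(3,0) = 10; total = C(18,6) = 18564.
P = 10/18564 = 5/9282 ≈ 0.0005.

5/9282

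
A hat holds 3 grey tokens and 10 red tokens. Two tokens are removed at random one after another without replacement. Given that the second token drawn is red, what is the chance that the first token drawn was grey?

P(first=grey and the second token drawn is red) = (3/13)·(10/12) = 5/26.
P(the second token drawn is red) = Σ over first color = 5/26 + 15/26 = 10/13.
By Bayes, P(first=grey | the second token drawn is red) = 5/26 / 10/13 = 1/4 ≈ 0.2500.

1/4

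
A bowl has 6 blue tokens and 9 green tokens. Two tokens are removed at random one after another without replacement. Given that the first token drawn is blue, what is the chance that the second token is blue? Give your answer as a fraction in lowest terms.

After removing 1 blue, the bowl has 5 blue out of 14 remaining.
P(second is blue | given) = 5/14 ≈ 0.3571.

5/14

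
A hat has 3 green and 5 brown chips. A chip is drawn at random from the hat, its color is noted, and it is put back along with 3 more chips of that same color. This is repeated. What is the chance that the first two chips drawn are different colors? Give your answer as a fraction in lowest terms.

15/44

Either brown then green, or green then brown; after the first draw the total is 11.
P = (5/8)·(3/11) + (3/8)·(5/11) = 15/44 ≈ 0.3409.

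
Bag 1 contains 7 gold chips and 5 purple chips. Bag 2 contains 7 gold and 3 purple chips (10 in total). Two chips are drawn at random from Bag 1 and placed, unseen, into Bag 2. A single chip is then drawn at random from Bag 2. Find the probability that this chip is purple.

Condition on how many of the transferred chips are purple (from Bag 1: 5 purple of 12; then Bag 2 has 12 total).
  0 purple: C(5,0)C(7,2)/C(12,2) = 7/22; then P = 3/12
  1 purple: C(5,1)C(7,1)/C(12,2) = 35/66; then P = 4/12
  2 purple: C(5,2)C(7,0)/C(12,2) = 5/33; then P = 5/12
P(purple from Bag 2) = 23/72 ≈ 0.3194.

23/72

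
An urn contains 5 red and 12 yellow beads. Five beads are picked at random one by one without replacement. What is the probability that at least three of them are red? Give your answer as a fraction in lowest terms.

103/884

Sum the hypergeometric tail for j = 3,…,5 red beads.
Favorable = C(5,3)·C(12,2) + C(5,4)·C(12,1) + C(5,5)·C(12,0) = 721; total = C(17,5) = 6188.
P = 721/6188 = 103/884 ≈ 0.1165.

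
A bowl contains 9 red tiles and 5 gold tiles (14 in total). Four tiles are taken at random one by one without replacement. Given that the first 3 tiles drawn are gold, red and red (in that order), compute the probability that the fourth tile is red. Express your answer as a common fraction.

7/11

After removing 2 red, 1 gold, the bowl has 7 red out of 11 remaining.
P(fourth is red | given) = 7/11 ≈ 0.6364.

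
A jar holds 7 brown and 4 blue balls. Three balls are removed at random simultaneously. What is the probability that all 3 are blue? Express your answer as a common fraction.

4/165

Unordered draws without replacement: count favorable combinations over C(11,3).
Favorable = C(7,0) · C(4,3) = 4; total = C(11,3) = 165.
P = 4/165 = 4/165 ≈ 0.0242.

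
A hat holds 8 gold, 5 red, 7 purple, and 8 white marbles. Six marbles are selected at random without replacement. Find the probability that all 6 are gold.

1/13455

Unordered draws without replacement: count favorable combinations over C(28,6).
Favorable = C(8,6) · C(5,0) · C(7,0) · C(8,0) = 28; total = C(28,6) = 376740.
P = 28/376740 = 1/13455 ≈ 0.0001.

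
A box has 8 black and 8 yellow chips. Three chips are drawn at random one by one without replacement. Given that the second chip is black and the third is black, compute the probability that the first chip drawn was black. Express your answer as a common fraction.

3/7

P(first=black and the second chip is black and the third is black) = (8/16)·(7/15)·(6/14) = 1/10.
P(E) = Σ over first color = 1/10 + 2/15 = 7/30.
By Bayes, P(first=black | E) = 1/10 / 7/30 = 3/7 ≈ 0.4286.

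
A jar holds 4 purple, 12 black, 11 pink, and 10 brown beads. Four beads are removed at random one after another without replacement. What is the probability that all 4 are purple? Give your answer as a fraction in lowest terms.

Unordered draws without replacement: count favorable combinations over C(37,4).
Favorable = C(4,4) · C(12,0) · C(11,0) · C(10,0) = 1; total = C(37,4) = 66045.
P = 1/66045 = 1/66045 ≈ 0.0000.

1/66045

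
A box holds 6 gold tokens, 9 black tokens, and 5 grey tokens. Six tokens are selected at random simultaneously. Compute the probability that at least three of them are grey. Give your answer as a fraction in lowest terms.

Sum the hypergeometric tail for j = 3,…,5 grey tokens.
Favorable = C(5,3)·C(15,3) + C(5,4)·C(15,2) + C(5,5)·C(15,1) = 5090; total = C(20,6) = 38760.
P = 5090/38760 = 509/3876 ≈ 0.1313.

509/3876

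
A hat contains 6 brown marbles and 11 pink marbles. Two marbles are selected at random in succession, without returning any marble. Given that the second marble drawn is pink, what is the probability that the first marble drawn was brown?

P(first=brown and the second marble drawn is pink) = (6/17)·(11/16) = 33/136.
P(the second marble drawn is pink) = Σ over first color = 33/136 + 55/136 = 11/17.
By Bayes, P(first=brown | the second marble drawn is pink) = 33/136 / 11/17 = 3/8 ≈ 0.3750.

3/8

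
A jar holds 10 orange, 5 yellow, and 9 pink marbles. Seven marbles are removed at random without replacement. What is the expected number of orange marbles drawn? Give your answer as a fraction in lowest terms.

35/12

By linearity of expectation, E[X] = Σ P(draw i is orange); by symmetry each draw (even without replacement) has P(orange) = 10/24.
E[X] = 7 · 10/24 = 35/12 ≈ 2.9167.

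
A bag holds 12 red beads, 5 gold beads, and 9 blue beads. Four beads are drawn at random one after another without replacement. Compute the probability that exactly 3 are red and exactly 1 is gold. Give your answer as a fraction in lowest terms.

Unordered draws without replacement: count favorable combinations over C(26,4).
Favorable = C(12,3) · C(5,1) · C(9,0) = 1100; total = C(26,4) = 14950.
P = 1100/14950 = 22/299 ≈ 0.0736.

22/299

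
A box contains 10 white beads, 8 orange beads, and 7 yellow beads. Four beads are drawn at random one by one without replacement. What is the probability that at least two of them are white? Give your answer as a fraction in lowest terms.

Sum the hypergeometric tail for j = 2,…,4 white beads.
Favorable = C(10,2)·C(15,2) + C(10,3)·C(15,1) + C(10,4)·C(15,0) = 6735; total = C(25,4) = 12650.
P = 6735/12650 = 1347/2530 ≈ 0.5324.

1347/2530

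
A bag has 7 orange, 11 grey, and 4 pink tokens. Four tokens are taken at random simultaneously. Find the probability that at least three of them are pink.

73/7315

Sum the hypergeometric tail for j = 3,…,4 pink tokens.
Favorable = C(4,3)·C(18,1) + C(4,4)·C(18,0) = 73; total = C(22,4) = 7315.
P = 73/7315 = 73/7315 ≈ 0.0100.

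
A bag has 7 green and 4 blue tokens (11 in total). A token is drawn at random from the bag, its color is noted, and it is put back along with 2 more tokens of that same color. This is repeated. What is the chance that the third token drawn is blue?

Sum over the four possibilities for the first two draws (blue/not-blue each), tracking how the blue count and total change by +2 per draw.
P(third is blue) = 4/11 ≈ 0.3636. (In a Pólya urn every draw has the same marginal probability 4/11.)

4/11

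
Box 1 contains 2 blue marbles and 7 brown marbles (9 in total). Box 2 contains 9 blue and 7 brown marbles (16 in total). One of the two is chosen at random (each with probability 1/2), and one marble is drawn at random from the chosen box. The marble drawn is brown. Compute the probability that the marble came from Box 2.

9/25

P(brown | Box 1) = 7/9; P(brown | Box 2) = 7/16.
P(brown) = 1/2·7/9 + 1/2·7/16 = 175/288.
By Bayes' rule, P(Box 2 | brown) = 7/32 / 175/288 = 9/25 ≈ 0.3600.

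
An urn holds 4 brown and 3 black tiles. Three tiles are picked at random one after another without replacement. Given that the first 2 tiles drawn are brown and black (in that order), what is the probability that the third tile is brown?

3/5

After removing 1 brown, 1 black, the urn has 3 brown out of 5 remaining.
P(third is brown | given) = 3/5 ≈ 0.6000.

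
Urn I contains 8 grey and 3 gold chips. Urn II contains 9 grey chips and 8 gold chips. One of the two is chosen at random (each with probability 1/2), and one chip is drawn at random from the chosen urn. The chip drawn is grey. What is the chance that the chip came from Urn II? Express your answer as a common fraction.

P(grey | Urn I) = 8/11; P(grey | Urn II) = 9/17.
P(grey) = 1/2·8/11 + 1/2·9/17 = 235/374.
By Bayes' rule, P(Urn II | grey) = 9/34 / 235/374 = 99/235 ≈ 0.4213.

99/235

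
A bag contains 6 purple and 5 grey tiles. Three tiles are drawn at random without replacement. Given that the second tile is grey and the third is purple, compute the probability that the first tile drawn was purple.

5/9

P(first=purple and the second tile is grey and the third is purple) = (6/11)·(5/10)·(5/9) = 5/33.
P(E) = Σ over first color = 5/33 + 4/33 = 3/11.
By Bayes, P(first=purple | E) = 5/33 / 3/11 = 5/9 ≈ 0.5556.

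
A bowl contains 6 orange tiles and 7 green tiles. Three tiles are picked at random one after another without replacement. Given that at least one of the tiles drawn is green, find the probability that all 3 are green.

5/38

P(all 3 green) = C(7,3)/C(13,3) = 35/286; P(at least one green) = 1 − C(6,3)/C(13,3) = 133/143.
Since 'all 3 green' ⊆ 'at least one green', P(all 3 | at least one) = 35/286 / 133/143 = 5/38 ≈ 0.1316.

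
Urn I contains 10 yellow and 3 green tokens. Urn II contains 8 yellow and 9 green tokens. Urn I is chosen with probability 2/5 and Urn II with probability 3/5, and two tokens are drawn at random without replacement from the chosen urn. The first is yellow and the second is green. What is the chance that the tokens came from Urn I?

P(E | Urn I) = 5/26; P(E | Urn II) = 9/34.
P(E) = 2/5·5/26 + 3/5·9/34 = 521/2210.
By Bayes' rule, P(Urn I | E) = 1/13 / 521/2210 = 170/521 ≈ 0.3263.

170/521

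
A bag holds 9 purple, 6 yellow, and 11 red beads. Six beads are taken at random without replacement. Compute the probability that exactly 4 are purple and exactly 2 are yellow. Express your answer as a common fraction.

27/3289

Unordered draws without replacement: count favorable combinations over C(26,6).
Favorable = C(9,4) · C(6,2) · C(11,0) = 1890; total = C(26,6) = 230230.
P = 1890/230230 = 27/3289 ≈ 0.0082.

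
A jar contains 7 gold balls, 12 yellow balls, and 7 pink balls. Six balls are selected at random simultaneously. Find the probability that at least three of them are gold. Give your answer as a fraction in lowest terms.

Sum the hypergeometric tail for j = 3,…,6 gold balls.
Favorable = C(7,3)·C(19,3) + C(7,4)·C(19,2) + C(7,5)·C(19,1) + C(7,6)·C(19,0) = 40306; total = C(26,6) = 230230.
P = 40306/230230 = 2879/16445 ≈ 0.1751.

2879/16445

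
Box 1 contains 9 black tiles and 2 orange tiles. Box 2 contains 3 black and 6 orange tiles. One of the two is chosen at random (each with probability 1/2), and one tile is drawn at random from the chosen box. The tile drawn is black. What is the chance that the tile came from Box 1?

27/38

P(black | Box 1) = 9/11; P(black | Box 2) = 1/3.
P(black) = 1/2·9/11 + 1/2·1/3 = 19/33.
By Bayes' rule, P(Box 1 | black) = 9/22 / 19/33 = 27/38 ≈ 0.7105.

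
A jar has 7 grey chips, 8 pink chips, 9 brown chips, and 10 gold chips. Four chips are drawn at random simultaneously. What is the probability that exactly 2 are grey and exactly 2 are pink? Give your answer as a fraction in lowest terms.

Unordered draws without replacement: count favorable combinations over C(34,4).
Favorable = C(7,2) · C(8,2) · C(9,0) · C(10,0) = 588; total = C(34,4) = 46376.
P = 588/46376 = 147/11594 ≈ 0.0127.

147/11594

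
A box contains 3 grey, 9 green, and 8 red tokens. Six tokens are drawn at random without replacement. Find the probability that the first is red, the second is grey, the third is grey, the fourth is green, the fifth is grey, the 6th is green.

1/8075

Multiply the conditional probability of each draw in order, without replacement, so each draw removes one from its color and from the total.
P = (8/20) · (3/19) · (2/18) · (9/17) · (1/16) · (8/15) = 1/8075 ≈ 0.0001.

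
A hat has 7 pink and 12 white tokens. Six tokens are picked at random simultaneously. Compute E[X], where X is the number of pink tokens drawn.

42/19

By linearity of expectation, E[X] = Σ P(draw i is pink); by symmetry each draw (even without replacement) has P(pink) = 7/19.
E[X] = 6 · 7/19 = 42/19 ≈ 2.2105.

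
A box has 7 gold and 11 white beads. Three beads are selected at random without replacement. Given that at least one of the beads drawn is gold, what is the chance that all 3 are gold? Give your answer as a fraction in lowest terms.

P(all 3 gold) = C(7,3)/C(18,3) = 35/816; P(at least one gold) = 1 − C(11,3)/C(18,3) = 217/272.
Since 'all 3 gold' ⊆ 'at least one gold', P(all 3 | at least one) = 35/816 / 217/272 = 5/93 ≈ 0.0538.

5/93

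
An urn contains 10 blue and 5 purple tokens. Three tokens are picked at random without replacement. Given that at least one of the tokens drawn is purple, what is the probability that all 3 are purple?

2/67

P(all 3 purple) = C(5,3)/C(15,3) = 2/91; P(at least one purple) = 1 − C(10,3)/C(15,3) = 67/91.
Since 'all 3 purple' ⊆ 'at least one purple', P(all 3 | at least one) = 2/91 / 67/91 = 2/67 ≈ 0.0299.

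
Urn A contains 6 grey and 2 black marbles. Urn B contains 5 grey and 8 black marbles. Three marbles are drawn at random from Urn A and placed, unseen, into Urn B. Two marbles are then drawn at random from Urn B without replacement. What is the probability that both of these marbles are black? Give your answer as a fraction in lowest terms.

Condition on how many of the transferred marbles are black (from Urn A: 2 black of 8; then Urn B has 16 total).
  0 black: C(2,0)C(6,3)/C(8,3) = 5/14; then P = C(8,2)/C(16,2) = 7/30
  1 black: C(2,1)C(6,2)/C(8,3) = 15/28; then P = C(9,2)/C(16,2) = 3/10
  2 black: C(2,2)C(6,1)/C(8,3) = 3/28; then P = C(10,2)/C(16,2) = 3/8
P(both black) = 191/672 ≈ 0.2842.

191/672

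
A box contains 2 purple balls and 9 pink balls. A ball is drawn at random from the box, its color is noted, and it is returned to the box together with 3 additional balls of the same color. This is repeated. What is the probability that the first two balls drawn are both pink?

After a pink draw the box holds 12 pink out of 14.
P = (9/11)·(12/14) = 54/77 ≈ 0.7013.

54/77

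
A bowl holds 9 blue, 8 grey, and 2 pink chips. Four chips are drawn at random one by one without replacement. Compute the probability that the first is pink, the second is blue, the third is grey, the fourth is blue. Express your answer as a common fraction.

4/323

Multiply the conditional probability of each draw in order, without replacement, so each draw removes one from its color and from the total.
P = (2/19) · (9/18) · (8/17) · (8/16) = 4/323 ≈ 0.0124.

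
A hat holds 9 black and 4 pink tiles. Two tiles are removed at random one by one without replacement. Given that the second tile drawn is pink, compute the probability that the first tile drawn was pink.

P(first=pink and the second tile drawn is pink) = (4/13)·(3/12) = 1/13.
P(the second tile drawn is pink) = Σ over first color = 3/13 + 1/13 = 4/13.
By Bayes, P(first=pink | the second tile drawn is pink) = 1/13 / 4/13 = 1/4 ≈ 0.2500.

1/4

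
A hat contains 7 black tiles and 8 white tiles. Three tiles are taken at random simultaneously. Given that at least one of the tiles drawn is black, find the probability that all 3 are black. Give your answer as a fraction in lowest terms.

5/57

P(all 3 black) = C(7,3)/C(15,3) = 1/13; P(at least one black) = 1 − C(8,3)/C(15,3) = 57/65.
Since 'all 3 black' ⊆ 'at least one black', P(all 3 | at least one) = 1/13 / 57/65 = 5/57 ≈ 0.0877.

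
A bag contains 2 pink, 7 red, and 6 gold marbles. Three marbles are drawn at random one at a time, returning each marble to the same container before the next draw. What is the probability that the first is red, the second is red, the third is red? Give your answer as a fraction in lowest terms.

Multiply the conditional probability of each draw in order, with replacement (the composition resets each draw).
P = (7/15) · (7/15) · (7/15) = 343/3375 ≈ 0.1016.

343/3375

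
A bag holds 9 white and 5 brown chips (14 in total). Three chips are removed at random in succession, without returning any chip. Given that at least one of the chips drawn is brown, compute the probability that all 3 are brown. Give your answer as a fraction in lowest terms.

1/28

P(all 3 brown) = C(5,3)/C(14,3) = 5/182; P(at least one brown) = 1 − C(9,3)/C(14,3) = 10/13.
Since 'all 3 brown' ⊆ 'at least one brown', P(all 3 | at least one) = 5/182 / 10/13 = 1/28 ≈ 0.0357.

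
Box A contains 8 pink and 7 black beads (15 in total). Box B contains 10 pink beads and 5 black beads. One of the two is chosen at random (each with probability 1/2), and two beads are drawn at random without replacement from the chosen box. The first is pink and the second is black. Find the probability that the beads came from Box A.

P(E | Box A) = 4/15; P(E | Box B) = 5/21.
P(E) = 1/2·4/15 + 1/2·5/21 = 53/210.
By Bayes' rule, P(Box A | E) = 2/15 / 53/210 = 28/53 ≈ 0.5283.

28/53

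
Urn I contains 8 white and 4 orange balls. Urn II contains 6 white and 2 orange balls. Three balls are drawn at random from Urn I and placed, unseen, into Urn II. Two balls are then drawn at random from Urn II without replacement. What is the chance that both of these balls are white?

311/605

Condition on how many of the transferred balls are white (from Urn I: 8 white of 12; then Urn II has 11 total).
  0 white: C(8,0)C(4,3)/C(12,3) = 1/55; then P = C(6,2)/C(11,2) = 3/11
  1 white: C(8,1)C(4,2)/C(12,3) = 12/55; then P = C(7,2)/C(11,2) = 21/55
  2 white: C(8,2)C(4,1)/C(12,3) = 28/55; then P = C(8,2)/C(11,2) = 28/55
  3 white: C(8,3)C(4,0)/C(12,3) = 14/55; then P = C(9,2)/C(11,2) = 36/55
P(both white) = 311/605 ≈ 0.5140.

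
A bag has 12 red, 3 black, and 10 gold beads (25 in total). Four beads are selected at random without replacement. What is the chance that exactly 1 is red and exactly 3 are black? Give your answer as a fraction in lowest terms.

6/6325

Unordered draws without replacement: count favorable combinations over C(25,4).
Favorable = C(12,1) · C(3,3) · C(10,0) = 12; total = C(25,4) = 12650.
P = 12/12650 = 6/6325 ≈ 0.0009.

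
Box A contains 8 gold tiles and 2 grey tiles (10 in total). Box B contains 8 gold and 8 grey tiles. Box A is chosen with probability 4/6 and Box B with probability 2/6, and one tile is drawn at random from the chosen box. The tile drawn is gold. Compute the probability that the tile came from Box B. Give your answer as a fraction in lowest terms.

P(gold | Box A) = 4/5; P(gold | Box B) = 1/2.
P(gold) = 2/3·4/5 + 1/3·1/2 = 7/10.
By Bayes' rule, P(Box B | gold) = 1/6 / 7/10 = 5/21 ≈ 0.2381.

5/21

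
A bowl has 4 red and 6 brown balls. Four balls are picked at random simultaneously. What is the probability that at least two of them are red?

Sum the hypergeometric tail for j = 2,…,4 red balls.
Favorable = C(4,2)·C(6,2) + C(4,3)·C(6,1) + C(4,4)·C(6,0) = 115; total = C(10,4) = 210.
P = 115/210 = 23/42 ≈ 0.5476.

23/42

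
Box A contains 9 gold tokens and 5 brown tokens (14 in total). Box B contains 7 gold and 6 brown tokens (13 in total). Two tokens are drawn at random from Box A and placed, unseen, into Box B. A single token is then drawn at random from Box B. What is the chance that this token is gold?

Condition on how many of the transferred tokens are gold (from Box A: 9 gold of 14; then Box B has 15 total).
  0 gold: C(9,0)C(5,2)/C(14,2) = 10/91; then P = 7/15
  1 gold: C(9,1)C(5,1)/C(14,2) = 45/91; then P = 8/15
  2 gold: C(9,2)C(5,0)/C(14,2) = 36/91; then P = 9/15
P(gold from Box B) = 58/105 ≈ 0.5524.

58/105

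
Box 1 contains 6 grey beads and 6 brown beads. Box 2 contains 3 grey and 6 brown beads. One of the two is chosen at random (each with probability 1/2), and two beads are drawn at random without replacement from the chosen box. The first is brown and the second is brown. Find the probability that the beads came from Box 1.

6/17

P(E | Box 1) = 5/22; P(E | Box 2) = 5/12.
P(E) = 1/2·5/22 + 1/2·5/12 = 85/264.
By Bayes' rule, P(Box 1 | E) = 5/44 / 85/264 = 6/17 ≈ 0.3529.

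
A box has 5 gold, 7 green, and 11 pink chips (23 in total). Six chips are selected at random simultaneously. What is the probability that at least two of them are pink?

Sum the hypergeometric tail for j = 2,…,6 pink chips.
Favorable = C(11,2)·C(12,4) + C(11,3)·C(12,3) + C(11,4)·C(12,2) + C(11,5)·C(12,1) + C(11,6)·C(12,0) = 91311; total = C(23,6) = 100947.
P = 91311/100947 = 2767/3059 ≈ 0.9045.

2767/3059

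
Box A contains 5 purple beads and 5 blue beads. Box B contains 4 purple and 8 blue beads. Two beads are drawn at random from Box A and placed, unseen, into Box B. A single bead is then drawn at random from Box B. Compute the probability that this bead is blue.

Condition on how many of the transferred beads are blue (from Box A: 5 blue of 10; then Box B has 14 total).
  0 blue: C(5,0)C(5,2)/C(10,2) = 2/9; then P = 8/14
  1 blue: C(5,1)C(5,1)/C(10,2) = 5/9; then P = 9/14
  2 blue: C(5,2)C(5,0)/C(10,2) = 2/9; then P = 10/14
P(blue from Box B) = 9/14 ≈ 0.6429.

9/14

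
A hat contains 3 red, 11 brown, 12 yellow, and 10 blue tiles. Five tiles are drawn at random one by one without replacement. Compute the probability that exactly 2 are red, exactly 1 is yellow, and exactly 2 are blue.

Unordered draws without replacement: count favorable combinations over C(36,5).
Favorable = C(3,2) · C(11,0) · C(12,1) · C(10,2) = 1620; total = C(36,5) = 376992.
P = 1620/376992 = 45/10472 ≈ 0.0043.

45/10472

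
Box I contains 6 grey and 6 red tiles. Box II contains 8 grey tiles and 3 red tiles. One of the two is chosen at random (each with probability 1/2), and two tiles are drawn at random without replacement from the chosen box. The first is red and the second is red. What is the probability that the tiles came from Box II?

6/31

P(E | Box I) = 5/22; P(E | Box II) = 3/55.
P(E) = 1/2·5/22 + 1/2·3/55 = 31/220.
By Bayes' rule, P(Box II | E) = 3/110 / 31/220 = 6/31 ≈ 0.1935.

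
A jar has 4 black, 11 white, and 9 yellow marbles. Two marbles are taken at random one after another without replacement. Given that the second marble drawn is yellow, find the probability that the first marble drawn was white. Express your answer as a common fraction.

11/23

P(first=white and the second marble drawn is yellow) = (11/24)·(9/23) = 33/184.
P(the second marble drawn is yellow) = Σ over first color = 3/46 + 33/184 + 3/23 = 3/8.
By Bayes, P(first=white | the second marble drawn is yellow) = 33/184 / 3/8 = 11/23 ≈ 0.4783.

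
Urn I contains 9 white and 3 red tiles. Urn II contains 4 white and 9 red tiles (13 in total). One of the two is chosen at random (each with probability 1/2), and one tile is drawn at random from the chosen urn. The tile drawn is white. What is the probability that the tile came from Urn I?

P(white | Urn I) = 3/4; P(white | Urn II) = 4/13.
P(white) = 1/2·3/4 + 1/2·4/13 = 55/104.
By Bayes' rule, P(Urn I | white) = 3/8 / 55/104 = 39/55 ≈ 0.7091.

39/55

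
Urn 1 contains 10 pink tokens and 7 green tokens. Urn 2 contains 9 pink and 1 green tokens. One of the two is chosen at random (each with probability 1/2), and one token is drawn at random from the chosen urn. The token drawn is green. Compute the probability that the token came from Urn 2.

17/87

P(green | Urn 1) = 7/17; P(green | Urn 2) = 1/10.
P(green) = 1/2·7/17 + 1/2·1/10 = 87/340.
By Bayes' rule, P(Urn 2 | green) = 1/20 / 87/340 = 17/87 ≈ 0.1954.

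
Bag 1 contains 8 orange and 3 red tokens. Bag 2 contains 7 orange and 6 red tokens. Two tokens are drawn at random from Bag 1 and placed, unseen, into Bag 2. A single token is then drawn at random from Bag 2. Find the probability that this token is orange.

31/55

Condition on how many of the transferred tokens are orange (from Bag 1: 8 orange of 11; then Bag 2 has 15 total).
  0 orange: C(8,0)C(3,2)/C(11,2) = 3/55; then P = 7/15
  1 orange: C(8,1)C(3,1)/C(11,2) = 24/55; then P = 8/15
  2 orange: C(8,2)C(3,0)/C(11,2) = 28/55; then P = 9/15
P(orange from Bag 2) = 31/55 ≈ 0.5636.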